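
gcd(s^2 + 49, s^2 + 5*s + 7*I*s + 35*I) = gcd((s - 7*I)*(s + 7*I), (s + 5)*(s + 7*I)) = s + 7*I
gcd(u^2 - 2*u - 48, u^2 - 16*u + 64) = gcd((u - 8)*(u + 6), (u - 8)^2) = u - 8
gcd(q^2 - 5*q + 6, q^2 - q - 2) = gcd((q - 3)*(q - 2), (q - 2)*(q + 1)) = q - 2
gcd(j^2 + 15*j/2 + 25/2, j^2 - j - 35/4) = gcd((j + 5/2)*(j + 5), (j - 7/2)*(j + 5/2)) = j + 5/2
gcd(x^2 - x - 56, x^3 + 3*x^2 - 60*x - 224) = x^2 - x - 56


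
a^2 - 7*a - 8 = (a - 8)*(a + 1)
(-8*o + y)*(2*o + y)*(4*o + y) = -64*o^3 - 40*o^2*y - 2*o*y^2 + y^3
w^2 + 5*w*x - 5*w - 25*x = (w - 5)*(w + 5*x)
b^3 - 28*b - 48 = (b - 6)*(b + 2)*(b + 4)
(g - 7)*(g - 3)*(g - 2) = g^3 - 12*g^2 + 41*g - 42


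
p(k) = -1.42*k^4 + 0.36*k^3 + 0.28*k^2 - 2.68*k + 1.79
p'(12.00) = -9655.48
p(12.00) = -28813.09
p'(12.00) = -9655.48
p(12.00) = -28813.09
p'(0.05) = -2.65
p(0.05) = 1.66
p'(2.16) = -53.67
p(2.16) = -29.97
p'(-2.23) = 64.43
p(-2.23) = -29.95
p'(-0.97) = 2.98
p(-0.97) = 3.07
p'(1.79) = -30.79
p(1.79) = -14.62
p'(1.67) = -25.19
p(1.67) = -11.27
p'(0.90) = -5.44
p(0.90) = -1.06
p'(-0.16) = -2.72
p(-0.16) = 2.22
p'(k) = -5.68*k^3 + 1.08*k^2 + 0.56*k - 2.68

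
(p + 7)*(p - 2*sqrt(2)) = p^2 - 2*sqrt(2)*p + 7*p - 14*sqrt(2)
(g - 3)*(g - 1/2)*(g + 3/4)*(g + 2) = g^4 - 3*g^3/4 - 53*g^2/8 - 9*g/8 + 9/4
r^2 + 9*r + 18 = (r + 3)*(r + 6)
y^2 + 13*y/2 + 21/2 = (y + 3)*(y + 7/2)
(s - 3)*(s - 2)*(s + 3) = s^3 - 2*s^2 - 9*s + 18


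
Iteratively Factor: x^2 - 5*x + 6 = (x - 3)*(x - 2)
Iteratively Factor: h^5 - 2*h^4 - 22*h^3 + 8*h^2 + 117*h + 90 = (h + 3)*(h^4 - 5*h^3 - 7*h^2 + 29*h + 30) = (h - 3)*(h + 3)*(h^3 - 2*h^2 - 13*h - 10) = (h - 3)*(h + 2)*(h + 3)*(h^2 - 4*h - 5) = (h - 5)*(h - 3)*(h + 2)*(h + 3)*(h + 1)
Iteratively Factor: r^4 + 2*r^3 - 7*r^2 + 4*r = (r + 4)*(r^3 - 2*r^2 + r) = (r - 1)*(r + 4)*(r^2 - r) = r*(r - 1)*(r + 4)*(r - 1)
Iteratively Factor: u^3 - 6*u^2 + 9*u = (u - 3)*(u^2 - 3*u) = (u - 3)^2*(u)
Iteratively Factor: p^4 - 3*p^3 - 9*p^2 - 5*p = (p)*(p^3 - 3*p^2 - 9*p - 5) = p*(p + 1)*(p^2 - 4*p - 5) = p*(p - 5)*(p + 1)*(p + 1)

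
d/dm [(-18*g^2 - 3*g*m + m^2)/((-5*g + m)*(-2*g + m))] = 4*g*(-39*g^2 + 14*g*m - m^2)/(100*g^4 - 140*g^3*m + 69*g^2*m^2 - 14*g*m^3 + m^4)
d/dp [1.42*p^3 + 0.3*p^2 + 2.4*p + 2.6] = 4.26*p^2 + 0.6*p + 2.4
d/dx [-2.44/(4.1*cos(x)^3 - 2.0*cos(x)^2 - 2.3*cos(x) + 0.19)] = (-30.012*cos(x)^2 + 9.76*cos(x) + 5.612)*sin(x)/(4.1*cos(x)^3 - 2.0*cos(x)^2 - 2.3*cos(x) + 0.19)^2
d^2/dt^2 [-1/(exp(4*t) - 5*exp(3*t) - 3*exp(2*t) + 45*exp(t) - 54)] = (2*(4*exp(3*t) - 15*exp(2*t) - 6*exp(t) + 45)^2*exp(t) + (16*exp(3*t) - 45*exp(2*t) - 12*exp(t) + 45)*(-exp(4*t) + 5*exp(3*t) + 3*exp(2*t) - 45*exp(t) + 54))*exp(t)/(-exp(4*t) + 5*exp(3*t) + 3*exp(2*t) - 45*exp(t) + 54)^3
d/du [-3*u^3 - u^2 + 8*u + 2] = -9*u^2 - 2*u + 8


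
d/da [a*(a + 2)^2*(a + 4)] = 4*a^3 + 24*a^2 + 40*a + 16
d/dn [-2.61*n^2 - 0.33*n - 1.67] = -5.22*n - 0.33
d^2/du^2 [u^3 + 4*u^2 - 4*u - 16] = 6*u + 8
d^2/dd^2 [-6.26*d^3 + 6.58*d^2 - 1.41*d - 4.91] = 13.16 - 37.56*d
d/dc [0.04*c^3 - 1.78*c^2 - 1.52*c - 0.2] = 0.12*c^2 - 3.56*c - 1.52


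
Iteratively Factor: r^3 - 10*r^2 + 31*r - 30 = (r - 5)*(r^2 - 5*r + 6) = (r - 5)*(r - 3)*(r - 2)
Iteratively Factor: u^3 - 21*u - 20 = (u + 1)*(u^2 - u - 20) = (u - 5)*(u + 1)*(u + 4)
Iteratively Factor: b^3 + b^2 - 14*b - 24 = (b + 3)*(b^2 - 2*b - 8) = (b - 4)*(b + 3)*(b + 2)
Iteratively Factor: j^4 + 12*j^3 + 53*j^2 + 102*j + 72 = (j + 3)*(j^3 + 9*j^2 + 26*j + 24) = (j + 3)^2*(j^2 + 6*j + 8) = (j + 2)*(j + 3)^2*(j + 4)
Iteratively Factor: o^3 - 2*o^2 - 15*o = (o + 3)*(o^2 - 5*o) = (o - 5)*(o + 3)*(o)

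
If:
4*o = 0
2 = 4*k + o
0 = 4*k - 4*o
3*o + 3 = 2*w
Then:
No Solution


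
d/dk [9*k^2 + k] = 18*k + 1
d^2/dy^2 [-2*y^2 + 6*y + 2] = -4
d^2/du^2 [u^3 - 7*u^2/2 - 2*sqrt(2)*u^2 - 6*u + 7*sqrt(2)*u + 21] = 6*u - 7 - 4*sqrt(2)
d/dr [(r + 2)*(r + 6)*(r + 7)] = 3*r^2 + 30*r + 68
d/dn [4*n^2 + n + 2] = 8*n + 1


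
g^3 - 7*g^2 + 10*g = g*(g - 5)*(g - 2)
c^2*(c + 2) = c^3 + 2*c^2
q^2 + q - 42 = (q - 6)*(q + 7)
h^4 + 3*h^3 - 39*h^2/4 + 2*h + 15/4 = (h - 3/2)*(h - 1)*(h + 1/2)*(h + 5)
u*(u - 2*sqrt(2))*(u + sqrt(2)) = u^3 - sqrt(2)*u^2 - 4*u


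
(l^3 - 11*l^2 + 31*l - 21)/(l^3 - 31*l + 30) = (l^2 - 10*l + 21)/(l^2 + l - 30)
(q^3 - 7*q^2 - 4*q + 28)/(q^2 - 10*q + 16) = (q^2 - 5*q - 14)/(q - 8)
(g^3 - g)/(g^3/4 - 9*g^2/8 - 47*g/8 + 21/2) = 8*g*(g^2 - 1)/(2*g^3 - 9*g^2 - 47*g + 84)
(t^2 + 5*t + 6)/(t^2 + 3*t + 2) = (t + 3)/(t + 1)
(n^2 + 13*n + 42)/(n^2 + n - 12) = (n^2 + 13*n + 42)/(n^2 + n - 12)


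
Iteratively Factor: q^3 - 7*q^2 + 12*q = (q - 3)*(q^2 - 4*q) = (q - 4)*(q - 3)*(q)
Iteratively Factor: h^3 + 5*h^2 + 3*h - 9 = (h + 3)*(h^2 + 2*h - 3) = (h - 1)*(h + 3)*(h + 3)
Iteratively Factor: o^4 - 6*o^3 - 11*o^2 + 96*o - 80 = (o - 4)*(o^3 - 2*o^2 - 19*o + 20) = (o - 4)*(o - 1)*(o^2 - o - 20) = (o - 5)*(o - 4)*(o - 1)*(o + 4)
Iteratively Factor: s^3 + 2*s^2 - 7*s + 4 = (s - 1)*(s^2 + 3*s - 4) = (s - 1)^2*(s + 4)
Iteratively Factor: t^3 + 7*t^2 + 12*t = (t + 3)*(t^2 + 4*t) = (t + 3)*(t + 4)*(t)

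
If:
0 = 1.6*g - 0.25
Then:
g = 0.16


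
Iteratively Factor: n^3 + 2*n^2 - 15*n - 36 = (n + 3)*(n^2 - n - 12) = (n - 4)*(n + 3)*(n + 3)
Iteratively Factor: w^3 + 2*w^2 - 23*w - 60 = (w + 4)*(w^2 - 2*w - 15) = (w + 3)*(w + 4)*(w - 5)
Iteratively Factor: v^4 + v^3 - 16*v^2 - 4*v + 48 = (v + 2)*(v^3 - v^2 - 14*v + 24) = (v - 2)*(v + 2)*(v^2 + v - 12) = (v - 3)*(v - 2)*(v + 2)*(v + 4)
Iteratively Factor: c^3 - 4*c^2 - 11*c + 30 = (c + 3)*(c^2 - 7*c + 10) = (c - 5)*(c + 3)*(c - 2)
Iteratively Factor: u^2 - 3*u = (u - 3)*(u)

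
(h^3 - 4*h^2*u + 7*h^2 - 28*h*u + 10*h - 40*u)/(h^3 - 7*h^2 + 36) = (h^2 - 4*h*u + 5*h - 20*u)/(h^2 - 9*h + 18)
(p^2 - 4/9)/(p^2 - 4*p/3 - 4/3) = (p - 2/3)/(p - 2)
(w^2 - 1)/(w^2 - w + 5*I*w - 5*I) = (w + 1)/(w + 5*I)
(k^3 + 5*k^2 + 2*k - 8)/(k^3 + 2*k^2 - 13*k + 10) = (k^2 + 6*k + 8)/(k^2 + 3*k - 10)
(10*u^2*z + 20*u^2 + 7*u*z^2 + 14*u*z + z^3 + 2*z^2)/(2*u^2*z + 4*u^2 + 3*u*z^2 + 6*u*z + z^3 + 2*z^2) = (5*u + z)/(u + z)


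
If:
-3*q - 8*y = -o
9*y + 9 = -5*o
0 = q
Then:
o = -72/49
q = 0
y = -9/49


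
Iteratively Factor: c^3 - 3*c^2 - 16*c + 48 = (c - 3)*(c^2 - 16) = (c - 3)*(c + 4)*(c - 4)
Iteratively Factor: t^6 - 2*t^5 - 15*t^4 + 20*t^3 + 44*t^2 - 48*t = (t - 4)*(t^5 + 2*t^4 - 7*t^3 - 8*t^2 + 12*t) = (t - 4)*(t - 1)*(t^4 + 3*t^3 - 4*t^2 - 12*t) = (t - 4)*(t - 1)*(t + 2)*(t^3 + t^2 - 6*t) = t*(t - 4)*(t - 1)*(t + 2)*(t^2 + t - 6) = t*(t - 4)*(t - 1)*(t + 2)*(t + 3)*(t - 2)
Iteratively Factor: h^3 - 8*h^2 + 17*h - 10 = (h - 1)*(h^2 - 7*h + 10) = (h - 5)*(h - 1)*(h - 2)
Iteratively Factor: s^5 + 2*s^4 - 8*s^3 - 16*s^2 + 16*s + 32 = (s - 2)*(s^4 + 4*s^3 - 16*s - 16) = (s - 2)*(s + 2)*(s^3 + 2*s^2 - 4*s - 8) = (s - 2)*(s + 2)^2*(s^2 - 4) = (s - 2)*(s + 2)^3*(s - 2)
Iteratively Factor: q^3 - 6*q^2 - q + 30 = (q - 3)*(q^2 - 3*q - 10) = (q - 5)*(q - 3)*(q + 2)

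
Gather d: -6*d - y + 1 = -6*d - y + 1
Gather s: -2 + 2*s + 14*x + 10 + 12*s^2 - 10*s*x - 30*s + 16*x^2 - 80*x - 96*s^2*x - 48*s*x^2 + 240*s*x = s^2*(12 - 96*x) + s*(-48*x^2 + 230*x - 28) + 16*x^2 - 66*x + 8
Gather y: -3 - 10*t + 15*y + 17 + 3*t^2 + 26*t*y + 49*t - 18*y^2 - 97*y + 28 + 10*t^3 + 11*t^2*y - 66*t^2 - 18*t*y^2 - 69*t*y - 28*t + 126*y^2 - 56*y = 10*t^3 - 63*t^2 + 11*t + y^2*(108 - 18*t) + y*(11*t^2 - 43*t - 138) + 42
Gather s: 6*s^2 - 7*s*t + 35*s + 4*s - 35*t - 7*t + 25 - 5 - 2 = 6*s^2 + s*(39 - 7*t) - 42*t + 18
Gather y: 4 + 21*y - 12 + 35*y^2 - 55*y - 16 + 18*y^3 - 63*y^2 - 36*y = 18*y^3 - 28*y^2 - 70*y - 24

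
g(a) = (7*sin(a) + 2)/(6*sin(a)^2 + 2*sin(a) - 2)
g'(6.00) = -3.20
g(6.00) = -0.02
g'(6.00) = -3.20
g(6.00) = -0.02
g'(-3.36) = 14.88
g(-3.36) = -2.74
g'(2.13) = 2.26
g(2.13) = 1.98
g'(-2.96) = 3.15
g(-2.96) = -0.34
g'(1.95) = 1.12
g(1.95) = 1.69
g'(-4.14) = 2.39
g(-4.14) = 2.01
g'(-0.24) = -3.12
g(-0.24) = -0.16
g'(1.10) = -1.60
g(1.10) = 1.81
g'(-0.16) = -3.21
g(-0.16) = -0.41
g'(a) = (-12*sin(a)*cos(a) - 2*cos(a))*(7*sin(a) + 2)/(6*sin(a)^2 + 2*sin(a) - 2)^2 + 7*cos(a)/(6*sin(a)^2 + 2*sin(a) - 2)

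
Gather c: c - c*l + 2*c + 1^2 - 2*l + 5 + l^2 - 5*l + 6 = c*(3 - l) + l^2 - 7*l + 12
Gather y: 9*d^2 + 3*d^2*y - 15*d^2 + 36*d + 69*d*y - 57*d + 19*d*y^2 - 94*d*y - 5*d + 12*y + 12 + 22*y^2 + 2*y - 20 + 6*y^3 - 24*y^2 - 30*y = -6*d^2 - 26*d + 6*y^3 + y^2*(19*d - 2) + y*(3*d^2 - 25*d - 16) - 8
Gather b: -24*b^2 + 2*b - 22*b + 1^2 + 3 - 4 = -24*b^2 - 20*b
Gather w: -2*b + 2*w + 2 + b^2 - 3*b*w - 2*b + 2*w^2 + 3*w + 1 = b^2 - 4*b + 2*w^2 + w*(5 - 3*b) + 3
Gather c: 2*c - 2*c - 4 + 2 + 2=0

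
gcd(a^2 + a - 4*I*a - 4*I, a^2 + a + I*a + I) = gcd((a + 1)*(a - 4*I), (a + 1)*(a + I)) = a + 1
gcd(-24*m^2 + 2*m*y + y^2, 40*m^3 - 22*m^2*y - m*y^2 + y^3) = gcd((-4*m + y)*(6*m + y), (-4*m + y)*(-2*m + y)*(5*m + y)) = -4*m + y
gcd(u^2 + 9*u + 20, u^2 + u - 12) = u + 4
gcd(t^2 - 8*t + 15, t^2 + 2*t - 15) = t - 3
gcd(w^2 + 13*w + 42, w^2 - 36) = w + 6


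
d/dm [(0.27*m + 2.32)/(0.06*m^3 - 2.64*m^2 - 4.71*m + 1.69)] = (-0.0324*m^3 + 0.2952*m^2 + 12.2496*m + 11.3835)/(0.0036*m^6 - 0.3168*m^5 + 6.4044*m^4 + 25.0716*m^3 + 13.2609*m^2 - 15.9198*m + 2.8561)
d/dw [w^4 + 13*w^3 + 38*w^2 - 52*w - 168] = 4*w^3 + 39*w^2 + 76*w - 52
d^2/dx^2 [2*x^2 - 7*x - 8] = 4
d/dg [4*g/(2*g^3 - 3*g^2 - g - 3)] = 4*(-4*g^3 + 3*g^2 - 3)/(4*g^6 - 12*g^5 + 5*g^4 - 6*g^3 + 19*g^2 + 6*g + 9)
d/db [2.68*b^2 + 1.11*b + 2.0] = 5.36*b + 1.11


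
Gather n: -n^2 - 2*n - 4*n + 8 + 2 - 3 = -n^2 - 6*n + 7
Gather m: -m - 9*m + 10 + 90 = 100 - 10*m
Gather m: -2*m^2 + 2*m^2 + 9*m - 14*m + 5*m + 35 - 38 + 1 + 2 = 0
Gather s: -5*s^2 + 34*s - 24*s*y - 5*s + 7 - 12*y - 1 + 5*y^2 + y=-5*s^2 + s*(29 - 24*y) + 5*y^2 - 11*y + 6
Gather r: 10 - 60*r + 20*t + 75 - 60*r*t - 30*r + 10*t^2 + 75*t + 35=r*(-60*t - 90) + 10*t^2 + 95*t + 120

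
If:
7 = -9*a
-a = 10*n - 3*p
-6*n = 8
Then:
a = -7/9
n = -4/3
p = -127/27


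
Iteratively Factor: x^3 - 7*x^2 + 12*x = (x)*(x^2 - 7*x + 12) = x*(x - 3)*(x - 4)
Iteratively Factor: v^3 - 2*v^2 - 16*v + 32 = (v - 4)*(v^2 + 2*v - 8) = (v - 4)*(v - 2)*(v + 4)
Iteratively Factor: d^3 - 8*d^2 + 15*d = (d)*(d^2 - 8*d + 15) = d*(d - 3)*(d - 5)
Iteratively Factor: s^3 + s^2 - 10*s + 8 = (s - 1)*(s^2 + 2*s - 8) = (s - 1)*(s + 4)*(s - 2)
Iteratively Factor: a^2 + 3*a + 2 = (a + 2)*(a + 1)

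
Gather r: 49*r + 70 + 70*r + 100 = 119*r + 170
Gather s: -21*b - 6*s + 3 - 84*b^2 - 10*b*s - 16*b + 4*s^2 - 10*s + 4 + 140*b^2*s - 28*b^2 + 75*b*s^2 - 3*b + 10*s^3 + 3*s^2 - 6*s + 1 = -112*b^2 - 40*b + 10*s^3 + s^2*(75*b + 7) + s*(140*b^2 - 10*b - 22) + 8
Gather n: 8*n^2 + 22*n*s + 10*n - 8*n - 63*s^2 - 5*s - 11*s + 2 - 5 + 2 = 8*n^2 + n*(22*s + 2) - 63*s^2 - 16*s - 1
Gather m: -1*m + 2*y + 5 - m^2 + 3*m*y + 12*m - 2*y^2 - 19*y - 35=-m^2 + m*(3*y + 11) - 2*y^2 - 17*y - 30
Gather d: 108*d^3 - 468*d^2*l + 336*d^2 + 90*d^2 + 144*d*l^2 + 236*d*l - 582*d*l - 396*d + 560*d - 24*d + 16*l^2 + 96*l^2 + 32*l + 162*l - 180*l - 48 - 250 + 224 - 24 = 108*d^3 + d^2*(426 - 468*l) + d*(144*l^2 - 346*l + 140) + 112*l^2 + 14*l - 98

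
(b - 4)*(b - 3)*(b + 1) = b^3 - 6*b^2 + 5*b + 12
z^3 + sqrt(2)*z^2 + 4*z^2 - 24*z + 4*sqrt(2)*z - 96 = (z + 4)*(z - 3*sqrt(2))*(z + 4*sqrt(2))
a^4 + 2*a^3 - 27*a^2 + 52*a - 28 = (a - 2)^2*(a - 1)*(a + 7)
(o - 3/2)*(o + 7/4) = o^2 + o/4 - 21/8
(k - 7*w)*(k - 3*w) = k^2 - 10*k*w + 21*w^2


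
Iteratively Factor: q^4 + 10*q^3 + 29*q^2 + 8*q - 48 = (q - 1)*(q^3 + 11*q^2 + 40*q + 48) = (q - 1)*(q + 3)*(q^2 + 8*q + 16) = (q - 1)*(q + 3)*(q + 4)*(q + 4)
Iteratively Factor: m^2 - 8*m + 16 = (m - 4)*(m - 4)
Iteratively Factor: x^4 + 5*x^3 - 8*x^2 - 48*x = (x - 3)*(x^3 + 8*x^2 + 16*x) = (x - 3)*(x + 4)*(x^2 + 4*x) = x*(x - 3)*(x + 4)*(x + 4)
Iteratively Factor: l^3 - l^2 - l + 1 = (l - 1)*(l^2 - 1) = (l - 1)*(l + 1)*(l - 1)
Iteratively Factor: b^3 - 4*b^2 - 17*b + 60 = (b - 3)*(b^2 - b - 20) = (b - 3)*(b + 4)*(b - 5)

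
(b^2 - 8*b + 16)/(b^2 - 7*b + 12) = (b - 4)/(b - 3)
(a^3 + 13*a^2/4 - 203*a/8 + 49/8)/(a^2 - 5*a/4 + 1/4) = (2*a^2 + 7*a - 49)/(2*(a - 1))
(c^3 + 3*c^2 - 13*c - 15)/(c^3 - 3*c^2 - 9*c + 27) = (c^2 + 6*c + 5)/(c^2 - 9)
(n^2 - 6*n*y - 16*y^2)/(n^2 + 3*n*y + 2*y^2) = (n - 8*y)/(n + y)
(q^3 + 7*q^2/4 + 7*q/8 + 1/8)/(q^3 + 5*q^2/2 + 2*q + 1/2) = (q + 1/4)/(q + 1)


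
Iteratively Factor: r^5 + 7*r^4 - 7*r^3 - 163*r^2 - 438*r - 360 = (r - 5)*(r^4 + 12*r^3 + 53*r^2 + 102*r + 72) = (r - 5)*(r + 2)*(r^3 + 10*r^2 + 33*r + 36) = (r - 5)*(r + 2)*(r + 4)*(r^2 + 6*r + 9) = (r - 5)*(r + 2)*(r + 3)*(r + 4)*(r + 3)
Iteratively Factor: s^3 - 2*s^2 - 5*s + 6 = (s - 1)*(s^2 - s - 6) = (s - 3)*(s - 1)*(s + 2)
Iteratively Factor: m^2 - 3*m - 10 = (m - 5)*(m + 2)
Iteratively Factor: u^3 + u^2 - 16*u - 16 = (u - 4)*(u^2 + 5*u + 4) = (u - 4)*(u + 4)*(u + 1)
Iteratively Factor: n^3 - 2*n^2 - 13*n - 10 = (n + 2)*(n^2 - 4*n - 5) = (n + 1)*(n + 2)*(n - 5)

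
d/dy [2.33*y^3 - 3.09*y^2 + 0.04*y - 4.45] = 6.99*y^2 - 6.18*y + 0.04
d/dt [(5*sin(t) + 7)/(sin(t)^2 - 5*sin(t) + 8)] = (-5*sin(t)^2 - 14*sin(t) + 75)*cos(t)/(sin(t)^2 - 5*sin(t) + 8)^2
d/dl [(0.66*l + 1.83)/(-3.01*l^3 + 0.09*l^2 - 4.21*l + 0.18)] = (3.9732*l^3 + 16.4655*l^2 - 0.3294*l + 7.8231)/(9.0601*l^6 - 0.5418*l^5 + 25.3523*l^4 - 1.8414*l^3 + 17.7565*l^2 - 1.5156*l + 0.0324)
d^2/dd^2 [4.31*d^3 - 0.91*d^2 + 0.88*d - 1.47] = 25.86*d - 1.82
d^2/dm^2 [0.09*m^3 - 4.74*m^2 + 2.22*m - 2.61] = 0.54*m - 9.48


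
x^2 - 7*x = x*(x - 7)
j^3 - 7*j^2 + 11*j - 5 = (j - 5)*(j - 1)^2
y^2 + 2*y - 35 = (y - 5)*(y + 7)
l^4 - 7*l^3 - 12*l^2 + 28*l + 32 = (l - 8)*(l - 2)*(l + 1)*(l + 2)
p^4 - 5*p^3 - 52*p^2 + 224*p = p*(p - 8)*(p - 4)*(p + 7)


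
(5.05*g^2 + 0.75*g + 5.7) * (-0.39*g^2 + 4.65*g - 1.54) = -1.9695*g^4 + 23.19*g^3 - 6.5125*g^2 + 25.35*g - 8.778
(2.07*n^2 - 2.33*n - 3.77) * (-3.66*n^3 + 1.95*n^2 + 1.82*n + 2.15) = -7.5762*n^5 + 12.5643*n^4 + 13.0221*n^3 - 7.1416*n^2 - 11.8709*n - 8.1055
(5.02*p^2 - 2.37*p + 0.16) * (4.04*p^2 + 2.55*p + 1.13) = 20.2808*p^4 + 3.2262*p^3 + 0.275499999999999*p^2 - 2.2701*p + 0.1808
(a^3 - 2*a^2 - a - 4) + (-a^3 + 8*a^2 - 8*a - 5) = 6*a^2 - 9*a - 9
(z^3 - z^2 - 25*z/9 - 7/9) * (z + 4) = z^4 + 3*z^3 - 61*z^2/9 - 107*z/9 - 28/9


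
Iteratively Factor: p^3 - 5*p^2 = (p - 5)*(p^2) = p*(p - 5)*(p)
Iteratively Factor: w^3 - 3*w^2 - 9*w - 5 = (w - 5)*(w^2 + 2*w + 1) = (w - 5)*(w + 1)*(w + 1)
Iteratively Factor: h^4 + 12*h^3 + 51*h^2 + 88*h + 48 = (h + 4)*(h^3 + 8*h^2 + 19*h + 12) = (h + 3)*(h + 4)*(h^2 + 5*h + 4) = (h + 3)*(h + 4)^2*(h + 1)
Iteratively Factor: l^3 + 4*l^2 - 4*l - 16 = (l + 2)*(l^2 + 2*l - 8) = (l + 2)*(l + 4)*(l - 2)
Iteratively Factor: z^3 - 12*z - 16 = (z + 2)*(z^2 - 2*z - 8) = (z - 4)*(z + 2)*(z + 2)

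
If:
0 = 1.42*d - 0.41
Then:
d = 0.29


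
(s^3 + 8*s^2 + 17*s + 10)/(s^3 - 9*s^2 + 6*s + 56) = (s^2 + 6*s + 5)/(s^2 - 11*s + 28)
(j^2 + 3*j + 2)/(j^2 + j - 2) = (j + 1)/(j - 1)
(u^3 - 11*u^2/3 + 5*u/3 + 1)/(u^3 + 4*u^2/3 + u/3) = (u^2 - 4*u + 3)/(u*(u + 1))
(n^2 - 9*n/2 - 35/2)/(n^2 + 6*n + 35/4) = 2*(n - 7)/(2*n + 7)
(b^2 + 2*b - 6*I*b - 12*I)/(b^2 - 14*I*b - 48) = (b + 2)/(b - 8*I)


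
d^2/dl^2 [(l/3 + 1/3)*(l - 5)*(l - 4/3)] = 2*l - 32/9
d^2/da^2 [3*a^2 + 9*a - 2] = 6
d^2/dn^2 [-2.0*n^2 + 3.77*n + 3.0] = -4.00000000000000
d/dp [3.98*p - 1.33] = 3.98000000000000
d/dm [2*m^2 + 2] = 4*m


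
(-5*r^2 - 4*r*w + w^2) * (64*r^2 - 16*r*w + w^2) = -320*r^4 - 176*r^3*w + 123*r^2*w^2 - 20*r*w^3 + w^4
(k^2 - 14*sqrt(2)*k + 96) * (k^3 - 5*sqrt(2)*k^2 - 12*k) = k^5 - 19*sqrt(2)*k^4 + 224*k^3 - 312*sqrt(2)*k^2 - 1152*k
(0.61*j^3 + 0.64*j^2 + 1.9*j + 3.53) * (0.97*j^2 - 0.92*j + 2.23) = 0.5917*j^5 + 0.0596*j^4 + 2.6145*j^3 + 3.1033*j^2 + 0.9894*j + 7.8719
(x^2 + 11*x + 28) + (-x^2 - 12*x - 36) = -x - 8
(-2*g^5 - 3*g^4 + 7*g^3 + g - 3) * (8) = -16*g^5 - 24*g^4 + 56*g^3 + 8*g - 24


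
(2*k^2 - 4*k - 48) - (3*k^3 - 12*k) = -3*k^3 + 2*k^2 + 8*k - 48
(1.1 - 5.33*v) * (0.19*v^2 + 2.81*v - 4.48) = -1.0127*v^3 - 14.7683*v^2 + 26.9694*v - 4.928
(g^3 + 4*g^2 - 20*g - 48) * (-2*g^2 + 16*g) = -2*g^5 + 8*g^4 + 104*g^3 - 224*g^2 - 768*g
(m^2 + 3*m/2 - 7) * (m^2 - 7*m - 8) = m^4 - 11*m^3/2 - 51*m^2/2 + 37*m + 56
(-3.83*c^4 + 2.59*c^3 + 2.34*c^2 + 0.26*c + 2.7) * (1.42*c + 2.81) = -5.4386*c^5 - 7.0845*c^4 + 10.6007*c^3 + 6.9446*c^2 + 4.5646*c + 7.587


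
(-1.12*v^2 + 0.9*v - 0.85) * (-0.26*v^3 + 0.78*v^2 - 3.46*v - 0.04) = 0.2912*v^5 - 1.1076*v^4 + 4.7982*v^3 - 3.7322*v^2 + 2.905*v + 0.034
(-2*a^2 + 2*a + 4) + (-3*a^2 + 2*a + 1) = -5*a^2 + 4*a + 5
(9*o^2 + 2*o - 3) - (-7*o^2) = 16*o^2 + 2*o - 3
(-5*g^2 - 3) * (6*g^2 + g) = -30*g^4 - 5*g^3 - 18*g^2 - 3*g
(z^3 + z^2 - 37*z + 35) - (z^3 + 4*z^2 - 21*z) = -3*z^2 - 16*z + 35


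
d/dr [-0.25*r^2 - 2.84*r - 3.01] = -0.5*r - 2.84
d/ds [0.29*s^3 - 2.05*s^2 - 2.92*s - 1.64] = 0.87*s^2 - 4.1*s - 2.92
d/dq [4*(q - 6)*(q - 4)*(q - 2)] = 12*q^2 - 96*q + 176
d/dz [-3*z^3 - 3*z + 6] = -9*z^2 - 3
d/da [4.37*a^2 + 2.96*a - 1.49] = 8.74*a + 2.96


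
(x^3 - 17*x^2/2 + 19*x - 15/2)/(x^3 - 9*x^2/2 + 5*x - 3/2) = (x - 5)/(x - 1)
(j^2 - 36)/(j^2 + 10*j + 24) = (j - 6)/(j + 4)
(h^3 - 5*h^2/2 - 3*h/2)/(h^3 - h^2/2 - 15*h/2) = (2*h + 1)/(2*h + 5)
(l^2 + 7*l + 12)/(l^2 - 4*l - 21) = (l + 4)/(l - 7)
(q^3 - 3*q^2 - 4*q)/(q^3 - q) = (q - 4)/(q - 1)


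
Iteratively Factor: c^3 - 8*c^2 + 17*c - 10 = (c - 1)*(c^2 - 7*c + 10) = (c - 5)*(c - 1)*(c - 2)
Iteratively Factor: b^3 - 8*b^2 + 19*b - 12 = (b - 4)*(b^2 - 4*b + 3) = (b - 4)*(b - 3)*(b - 1)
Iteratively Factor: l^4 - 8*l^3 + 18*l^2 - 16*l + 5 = (l - 1)*(l^3 - 7*l^2 + 11*l - 5) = (l - 5)*(l - 1)*(l^2 - 2*l + 1) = (l - 5)*(l - 1)^2*(l - 1)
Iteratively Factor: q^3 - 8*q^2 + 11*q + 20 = (q - 4)*(q^2 - 4*q - 5) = (q - 4)*(q + 1)*(q - 5)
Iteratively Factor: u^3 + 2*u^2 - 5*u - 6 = (u + 1)*(u^2 + u - 6) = (u - 2)*(u + 1)*(u + 3)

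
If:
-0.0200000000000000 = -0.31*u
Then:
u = 0.06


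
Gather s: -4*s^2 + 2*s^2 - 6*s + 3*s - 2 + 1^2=-2*s^2 - 3*s - 1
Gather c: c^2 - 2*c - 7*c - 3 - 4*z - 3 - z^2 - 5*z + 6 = c^2 - 9*c - z^2 - 9*z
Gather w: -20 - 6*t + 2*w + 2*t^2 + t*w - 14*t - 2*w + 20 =2*t^2 + t*w - 20*t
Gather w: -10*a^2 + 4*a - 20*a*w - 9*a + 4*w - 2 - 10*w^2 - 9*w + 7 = -10*a^2 - 5*a - 10*w^2 + w*(-20*a - 5) + 5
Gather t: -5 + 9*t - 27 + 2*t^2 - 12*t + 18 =2*t^2 - 3*t - 14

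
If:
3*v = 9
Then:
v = 3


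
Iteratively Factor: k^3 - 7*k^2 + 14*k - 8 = (k - 2)*(k^2 - 5*k + 4) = (k - 4)*(k - 2)*(k - 1)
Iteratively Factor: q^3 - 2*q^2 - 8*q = (q - 4)*(q^2 + 2*q) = q*(q - 4)*(q + 2)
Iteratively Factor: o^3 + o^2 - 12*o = (o - 3)*(o^2 + 4*o) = o*(o - 3)*(o + 4)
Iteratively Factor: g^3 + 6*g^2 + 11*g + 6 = (g + 1)*(g^2 + 5*g + 6) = (g + 1)*(g + 3)*(g + 2)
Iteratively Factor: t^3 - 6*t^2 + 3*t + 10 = (t + 1)*(t^2 - 7*t + 10) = (t - 5)*(t + 1)*(t - 2)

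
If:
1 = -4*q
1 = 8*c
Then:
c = 1/8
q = -1/4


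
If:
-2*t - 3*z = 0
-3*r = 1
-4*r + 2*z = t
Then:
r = -1/3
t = 4/7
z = -8/21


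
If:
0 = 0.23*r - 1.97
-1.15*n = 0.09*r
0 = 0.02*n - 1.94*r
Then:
No Solution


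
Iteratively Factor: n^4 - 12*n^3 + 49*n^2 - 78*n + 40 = (n - 2)*(n^3 - 10*n^2 + 29*n - 20) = (n - 2)*(n - 1)*(n^2 - 9*n + 20) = (n - 5)*(n - 2)*(n - 1)*(n - 4)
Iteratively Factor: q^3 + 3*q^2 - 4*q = (q)*(q^2 + 3*q - 4) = q*(q + 4)*(q - 1)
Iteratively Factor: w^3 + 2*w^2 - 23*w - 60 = (w + 4)*(w^2 - 2*w - 15) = (w - 5)*(w + 4)*(w + 3)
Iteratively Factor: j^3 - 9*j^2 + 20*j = (j - 4)*(j^2 - 5*j) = (j - 5)*(j - 4)*(j)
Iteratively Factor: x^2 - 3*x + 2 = (x - 1)*(x - 2)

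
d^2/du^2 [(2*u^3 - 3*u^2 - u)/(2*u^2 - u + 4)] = 8*(-6*u^3 + 12*u^2 + 30*u - 13)/(8*u^6 - 12*u^5 + 54*u^4 - 49*u^3 + 108*u^2 - 48*u + 64)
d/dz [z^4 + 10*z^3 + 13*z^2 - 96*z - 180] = 4*z^3 + 30*z^2 + 26*z - 96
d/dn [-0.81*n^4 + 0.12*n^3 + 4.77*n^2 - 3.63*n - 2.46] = -3.24*n^3 + 0.36*n^2 + 9.54*n - 3.63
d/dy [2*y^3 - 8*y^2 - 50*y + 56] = 6*y^2 - 16*y - 50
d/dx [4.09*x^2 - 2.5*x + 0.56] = 8.18*x - 2.5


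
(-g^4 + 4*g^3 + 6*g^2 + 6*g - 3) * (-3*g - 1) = 3*g^5 - 11*g^4 - 22*g^3 - 24*g^2 + 3*g + 3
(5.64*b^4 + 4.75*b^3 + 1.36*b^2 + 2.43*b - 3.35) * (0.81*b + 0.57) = 4.5684*b^5 + 7.0623*b^4 + 3.8091*b^3 + 2.7435*b^2 - 1.3284*b - 1.9095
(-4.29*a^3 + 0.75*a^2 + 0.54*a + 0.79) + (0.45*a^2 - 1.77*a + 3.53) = -4.29*a^3 + 1.2*a^2 - 1.23*a + 4.32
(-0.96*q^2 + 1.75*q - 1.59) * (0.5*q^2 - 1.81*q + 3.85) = -0.48*q^4 + 2.6126*q^3 - 7.6585*q^2 + 9.6154*q - 6.1215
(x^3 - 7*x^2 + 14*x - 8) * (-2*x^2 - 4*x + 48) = -2*x^5 + 10*x^4 + 48*x^3 - 376*x^2 + 704*x - 384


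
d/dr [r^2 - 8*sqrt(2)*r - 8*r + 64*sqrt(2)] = 2*r - 8*sqrt(2) - 8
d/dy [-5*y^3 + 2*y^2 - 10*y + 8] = -15*y^2 + 4*y - 10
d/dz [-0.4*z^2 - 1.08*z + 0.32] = -0.8*z - 1.08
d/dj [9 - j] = -1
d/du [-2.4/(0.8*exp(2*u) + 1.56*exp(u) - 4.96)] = (3.84*exp(u) + 3.744)*exp(u)/(0.8*exp(2*u) + 1.56*exp(u) - 4.96)^2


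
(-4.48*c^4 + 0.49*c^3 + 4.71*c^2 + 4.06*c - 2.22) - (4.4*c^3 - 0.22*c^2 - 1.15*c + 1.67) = -4.48*c^4 - 3.91*c^3 + 4.93*c^2 + 5.21*c - 3.89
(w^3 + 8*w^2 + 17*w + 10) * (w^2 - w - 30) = w^5 + 7*w^4 - 21*w^3 - 247*w^2 - 520*w - 300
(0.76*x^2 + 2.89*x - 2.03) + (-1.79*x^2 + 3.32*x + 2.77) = -1.03*x^2 + 6.21*x + 0.74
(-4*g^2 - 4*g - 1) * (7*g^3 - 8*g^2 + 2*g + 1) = -28*g^5 + 4*g^4 + 17*g^3 - 4*g^2 - 6*g - 1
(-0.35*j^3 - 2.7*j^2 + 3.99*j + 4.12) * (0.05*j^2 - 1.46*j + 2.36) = -0.0175*j^5 + 0.376*j^4 + 3.3155*j^3 - 11.9914*j^2 + 3.4012*j + 9.7232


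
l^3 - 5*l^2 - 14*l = l*(l - 7)*(l + 2)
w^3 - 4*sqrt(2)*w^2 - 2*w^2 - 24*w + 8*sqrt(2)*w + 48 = (w - 2)*(w - 6*sqrt(2))*(w + 2*sqrt(2))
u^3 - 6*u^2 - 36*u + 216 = (u - 6)^2*(u + 6)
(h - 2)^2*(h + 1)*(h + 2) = h^4 - h^3 - 6*h^2 + 4*h + 8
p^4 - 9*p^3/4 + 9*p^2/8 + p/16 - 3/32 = (p - 3/2)*(p - 1/2)^2*(p + 1/4)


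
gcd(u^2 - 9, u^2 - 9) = u^2 - 9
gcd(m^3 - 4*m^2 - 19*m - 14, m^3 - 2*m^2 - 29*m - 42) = m^2 - 5*m - 14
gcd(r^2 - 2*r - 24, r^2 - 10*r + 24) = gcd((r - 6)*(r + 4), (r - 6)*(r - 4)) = r - 6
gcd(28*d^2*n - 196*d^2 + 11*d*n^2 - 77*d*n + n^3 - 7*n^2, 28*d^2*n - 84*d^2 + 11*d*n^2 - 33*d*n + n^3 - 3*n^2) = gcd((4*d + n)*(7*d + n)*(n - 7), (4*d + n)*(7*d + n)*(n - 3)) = 28*d^2 + 11*d*n + n^2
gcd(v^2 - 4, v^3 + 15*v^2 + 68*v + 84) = v + 2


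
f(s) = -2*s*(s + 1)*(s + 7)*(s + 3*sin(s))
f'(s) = -2*s*(s + 1)*(s + 7)*(3*cos(s) + 1) - 2*s*(s + 1)*(s + 3*sin(s)) - 2*s*(s + 7)*(s + 3*sin(s)) - 2*(s + 1)*(s + 7)*(s + 3*sin(s)) = -6*s^3*cos(s) - 8*s^3 - 18*s^2*sin(s) - 48*s^2*cos(s) - 48*s^2 - 96*s*sin(s) - 42*s*cos(s) - 28*s - 42*sin(s)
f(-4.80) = 145.38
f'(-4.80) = -103.79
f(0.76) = -58.68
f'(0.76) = -184.02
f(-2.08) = 103.88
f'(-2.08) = -114.79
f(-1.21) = 11.82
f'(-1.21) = -70.07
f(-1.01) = 0.43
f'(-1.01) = -43.63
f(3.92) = -763.90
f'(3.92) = 58.45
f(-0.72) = -6.83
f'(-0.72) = -7.76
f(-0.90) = -3.57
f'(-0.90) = -29.16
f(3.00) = -821.61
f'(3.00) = -88.64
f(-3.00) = 164.32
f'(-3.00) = -1.30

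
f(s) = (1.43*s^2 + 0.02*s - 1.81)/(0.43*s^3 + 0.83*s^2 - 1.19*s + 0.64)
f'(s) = (2.86*s + 0.02)/(0.43*s^3 + 0.83*s^2 - 1.19*s + 0.64) + (-1.29*s^2 - 1.66*s + 1.19)*(1.43*s^2 + 0.02*s - 1.81)/(0.43*s^3 + 0.83*s^2 - 1.19*s + 0.64)^2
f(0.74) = -2.61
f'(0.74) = 10.51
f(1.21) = 0.26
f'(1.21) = 2.36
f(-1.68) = 0.74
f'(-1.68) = -1.54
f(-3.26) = -8.55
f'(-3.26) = -33.06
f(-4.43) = -1.72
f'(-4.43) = -1.07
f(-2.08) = 1.53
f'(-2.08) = -2.60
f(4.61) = 0.52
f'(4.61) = -0.08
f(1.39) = 0.56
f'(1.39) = 1.13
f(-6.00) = -0.90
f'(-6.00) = -0.26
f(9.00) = 0.31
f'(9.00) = -0.03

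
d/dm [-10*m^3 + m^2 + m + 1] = -30*m^2 + 2*m + 1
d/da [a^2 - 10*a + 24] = 2*a - 10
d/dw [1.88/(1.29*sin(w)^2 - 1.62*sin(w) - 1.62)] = (3.0456 - 4.8504*sin(w))*cos(w)/(-1.29*sin(w)^2 + 1.62*sin(w) + 1.62)^2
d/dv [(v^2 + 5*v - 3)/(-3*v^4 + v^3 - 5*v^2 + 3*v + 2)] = (6*v^5 + 44*v^4 - 46*v^3 + 37*v^2 - 26*v + 19)/(9*v^8 - 6*v^7 + 31*v^6 - 28*v^5 + 19*v^4 - 26*v^3 - 11*v^2 + 12*v + 4)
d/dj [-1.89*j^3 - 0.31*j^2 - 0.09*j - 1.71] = -5.67*j^2 - 0.62*j - 0.09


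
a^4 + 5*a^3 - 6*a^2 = a^2*(a - 1)*(a + 6)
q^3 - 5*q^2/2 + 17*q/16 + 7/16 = (q - 7/4)*(q - 1)*(q + 1/4)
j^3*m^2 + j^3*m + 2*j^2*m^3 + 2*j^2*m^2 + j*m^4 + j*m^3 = m*(j + m)^2*(j*m + j)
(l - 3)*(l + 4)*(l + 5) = l^3 + 6*l^2 - 7*l - 60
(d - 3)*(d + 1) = d^2 - 2*d - 3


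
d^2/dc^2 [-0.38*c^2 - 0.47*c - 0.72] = -0.760000000000000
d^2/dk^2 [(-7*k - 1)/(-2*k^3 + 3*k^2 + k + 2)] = 2*(-(7*k + 1)*(-6*k^2 + 6*k + 1)^2 + (-42*k^2 + 42*k - 3*(2*k - 1)*(7*k + 1) + 7)*(-2*k^3 + 3*k^2 + k + 2))/(-2*k^3 + 3*k^2 + k + 2)^3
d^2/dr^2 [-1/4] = 0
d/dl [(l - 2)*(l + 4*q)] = 2*l + 4*q - 2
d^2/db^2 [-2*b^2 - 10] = -4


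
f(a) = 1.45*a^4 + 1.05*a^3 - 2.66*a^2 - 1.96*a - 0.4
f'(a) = 5.8*a^3 + 3.15*a^2 - 5.32*a - 1.96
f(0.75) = -2.46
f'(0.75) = -1.73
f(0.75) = -2.46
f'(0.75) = -1.73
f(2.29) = 33.65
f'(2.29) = 72.03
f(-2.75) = 45.96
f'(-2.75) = -84.13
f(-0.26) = -0.08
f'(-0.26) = -0.47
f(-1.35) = -0.37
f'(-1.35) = -3.31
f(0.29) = -1.16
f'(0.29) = -3.10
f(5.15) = 1082.37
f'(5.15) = 846.41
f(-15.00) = 69293.00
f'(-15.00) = -18788.41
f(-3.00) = 70.64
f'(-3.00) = -114.25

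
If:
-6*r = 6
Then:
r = -1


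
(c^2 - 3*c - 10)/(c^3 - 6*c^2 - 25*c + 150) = (c + 2)/(c^2 - c - 30)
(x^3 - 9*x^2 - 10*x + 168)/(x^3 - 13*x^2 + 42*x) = (x + 4)/x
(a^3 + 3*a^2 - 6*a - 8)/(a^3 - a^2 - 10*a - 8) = (a^2 + 2*a - 8)/(a^2 - 2*a - 8)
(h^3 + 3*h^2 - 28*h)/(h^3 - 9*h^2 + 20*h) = (h + 7)/(h - 5)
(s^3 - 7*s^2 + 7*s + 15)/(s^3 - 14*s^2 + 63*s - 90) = (s + 1)/(s - 6)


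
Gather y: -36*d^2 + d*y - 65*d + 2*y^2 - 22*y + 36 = -36*d^2 - 65*d + 2*y^2 + y*(d - 22) + 36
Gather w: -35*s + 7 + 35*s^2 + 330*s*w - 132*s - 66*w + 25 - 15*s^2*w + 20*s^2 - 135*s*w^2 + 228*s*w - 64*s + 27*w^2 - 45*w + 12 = 55*s^2 - 231*s + w^2*(27 - 135*s) + w*(-15*s^2 + 558*s - 111) + 44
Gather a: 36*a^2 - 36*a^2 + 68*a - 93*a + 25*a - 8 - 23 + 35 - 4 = 0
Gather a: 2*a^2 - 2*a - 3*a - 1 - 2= 2*a^2 - 5*a - 3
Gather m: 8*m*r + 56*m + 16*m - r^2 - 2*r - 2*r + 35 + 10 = m*(8*r + 72) - r^2 - 4*r + 45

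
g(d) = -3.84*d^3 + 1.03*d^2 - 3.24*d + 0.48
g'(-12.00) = -1686.84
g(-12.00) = 6823.20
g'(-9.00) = -954.90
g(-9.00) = 2912.43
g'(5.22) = -306.39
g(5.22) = -534.56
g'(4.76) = -254.45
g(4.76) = -405.75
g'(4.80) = -258.77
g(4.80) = -416.01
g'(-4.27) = -222.08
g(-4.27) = 332.06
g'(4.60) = -237.53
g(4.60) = -366.40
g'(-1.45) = -30.45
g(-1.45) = 19.05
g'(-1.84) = -46.03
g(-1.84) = 33.85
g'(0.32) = -3.76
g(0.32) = -0.58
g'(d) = -11.52*d^2 + 2.06*d - 3.24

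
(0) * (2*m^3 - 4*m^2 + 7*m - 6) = 0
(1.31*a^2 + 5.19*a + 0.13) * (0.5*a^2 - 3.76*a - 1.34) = 0.655*a^4 - 2.3306*a^3 - 21.2048*a^2 - 7.4434*a - 0.1742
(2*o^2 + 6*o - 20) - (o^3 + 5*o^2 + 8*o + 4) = -o^3 - 3*o^2 - 2*o - 24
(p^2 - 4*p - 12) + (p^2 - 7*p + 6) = 2*p^2 - 11*p - 6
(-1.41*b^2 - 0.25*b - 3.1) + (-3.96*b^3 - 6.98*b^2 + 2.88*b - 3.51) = -3.96*b^3 - 8.39*b^2 + 2.63*b - 6.61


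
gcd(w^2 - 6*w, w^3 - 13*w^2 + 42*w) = w^2 - 6*w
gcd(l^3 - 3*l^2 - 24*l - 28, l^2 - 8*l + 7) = l - 7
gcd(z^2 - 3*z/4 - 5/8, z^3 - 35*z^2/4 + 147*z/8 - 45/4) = z - 5/4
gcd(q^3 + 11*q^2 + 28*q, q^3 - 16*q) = q^2 + 4*q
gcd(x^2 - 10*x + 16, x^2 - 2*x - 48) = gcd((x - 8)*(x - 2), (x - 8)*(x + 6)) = x - 8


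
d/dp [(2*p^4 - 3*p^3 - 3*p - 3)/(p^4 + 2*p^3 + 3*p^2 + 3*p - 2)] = (7*p^6 + 12*p^5 + 18*p^4 - 10*p^3 + 45*p^2 + 18*p + 15)/(p^8 + 4*p^7 + 10*p^6 + 18*p^5 + 17*p^4 + 10*p^3 - 3*p^2 - 12*p + 4)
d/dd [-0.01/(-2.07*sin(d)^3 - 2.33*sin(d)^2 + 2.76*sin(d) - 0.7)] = (-0.0621*sin(d)^2 - 0.0466*sin(d) + 0.0276)*cos(d)/(2.07*sin(d)^3 + 2.33*sin(d)^2 - 2.76*sin(d) + 0.7)^2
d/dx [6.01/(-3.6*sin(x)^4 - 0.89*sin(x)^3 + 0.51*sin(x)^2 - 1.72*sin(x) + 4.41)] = (86.544*sin(x)^3 + 16.0467*sin(x)^2 - 6.1302*sin(x) + 10.3372)*cos(x)/(3.6*sin(x)^4 + 0.89*sin(x)^3 - 0.51*sin(x)^2 + 1.72*sin(x) - 4.41)^2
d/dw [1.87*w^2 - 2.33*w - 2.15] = 3.74*w - 2.33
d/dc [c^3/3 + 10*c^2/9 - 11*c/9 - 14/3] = c^2 + 20*c/9 - 11/9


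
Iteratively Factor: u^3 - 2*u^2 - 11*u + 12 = (u + 3)*(u^2 - 5*u + 4) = (u - 4)*(u + 3)*(u - 1)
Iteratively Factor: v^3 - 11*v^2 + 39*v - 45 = (v - 5)*(v^2 - 6*v + 9) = (v - 5)*(v - 3)*(v - 3)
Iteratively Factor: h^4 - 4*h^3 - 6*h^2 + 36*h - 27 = (h - 3)*(h^3 - h^2 - 9*h + 9) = (h - 3)*(h + 3)*(h^2 - 4*h + 3) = (h - 3)*(h - 1)*(h + 3)*(h - 3)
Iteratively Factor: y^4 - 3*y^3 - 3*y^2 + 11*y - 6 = (y + 2)*(y^3 - 5*y^2 + 7*y - 3) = (y - 1)*(y + 2)*(y^2 - 4*y + 3) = (y - 1)^2*(y + 2)*(y - 3)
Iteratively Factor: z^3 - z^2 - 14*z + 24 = (z + 4)*(z^2 - 5*z + 6) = (z - 3)*(z + 4)*(z - 2)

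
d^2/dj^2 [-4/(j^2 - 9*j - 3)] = 8*(-j^2 + 9*j + (2*j - 9)^2 + 3)/(-j^2 + 9*j + 3)^3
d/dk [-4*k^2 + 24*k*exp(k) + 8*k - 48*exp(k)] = 24*k*exp(k) - 8*k - 24*exp(k) + 8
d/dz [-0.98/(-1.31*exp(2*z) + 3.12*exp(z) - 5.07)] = (3.0576 - 2.5676*exp(z))*exp(z)/(1.31*exp(2*z) - 3.12*exp(z) + 5.07)^2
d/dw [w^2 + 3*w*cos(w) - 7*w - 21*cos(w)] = -3*w*sin(w) + 2*w + 21*sin(w) + 3*cos(w) - 7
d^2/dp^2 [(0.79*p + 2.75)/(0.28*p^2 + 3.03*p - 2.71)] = ((0.56*p + 3.03)*(0.79*p + 2.75)*(1.12*p + 6.06) - (1.3272*p + 6.3274)*(0.28*p^2 + 3.03*p - 2.71))/(0.28*p^2 + 3.03*p - 2.71)^3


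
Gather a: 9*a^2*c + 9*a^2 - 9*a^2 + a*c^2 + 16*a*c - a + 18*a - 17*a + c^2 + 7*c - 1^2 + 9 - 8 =9*a^2*c + a*(c^2 + 16*c) + c^2 + 7*c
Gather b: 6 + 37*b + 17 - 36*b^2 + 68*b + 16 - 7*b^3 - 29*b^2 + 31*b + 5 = -7*b^3 - 65*b^2 + 136*b + 44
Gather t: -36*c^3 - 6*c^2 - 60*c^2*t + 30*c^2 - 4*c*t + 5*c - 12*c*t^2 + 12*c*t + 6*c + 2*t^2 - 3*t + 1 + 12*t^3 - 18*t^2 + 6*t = -36*c^3 + 24*c^2 + 11*c + 12*t^3 + t^2*(-12*c - 16) + t*(-60*c^2 + 8*c + 3) + 1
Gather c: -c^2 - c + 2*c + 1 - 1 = -c^2 + c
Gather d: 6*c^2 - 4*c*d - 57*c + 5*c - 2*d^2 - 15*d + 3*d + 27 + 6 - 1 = 6*c^2 - 52*c - 2*d^2 + d*(-4*c - 12) + 32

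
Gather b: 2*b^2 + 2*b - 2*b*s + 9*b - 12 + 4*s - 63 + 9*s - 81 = 2*b^2 + b*(11 - 2*s) + 13*s - 156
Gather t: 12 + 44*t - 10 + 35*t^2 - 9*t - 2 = 35*t^2 + 35*t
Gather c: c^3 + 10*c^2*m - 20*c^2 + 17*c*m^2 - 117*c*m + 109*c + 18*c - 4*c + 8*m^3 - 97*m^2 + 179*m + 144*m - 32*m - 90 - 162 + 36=c^3 + c^2*(10*m - 20) + c*(17*m^2 - 117*m + 123) + 8*m^3 - 97*m^2 + 291*m - 216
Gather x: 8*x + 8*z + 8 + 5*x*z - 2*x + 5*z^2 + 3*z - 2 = x*(5*z + 6) + 5*z^2 + 11*z + 6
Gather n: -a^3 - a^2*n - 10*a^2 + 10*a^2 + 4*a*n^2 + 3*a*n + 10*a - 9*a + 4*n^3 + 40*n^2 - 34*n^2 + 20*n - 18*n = -a^3 + a + 4*n^3 + n^2*(4*a + 6) + n*(-a^2 + 3*a + 2)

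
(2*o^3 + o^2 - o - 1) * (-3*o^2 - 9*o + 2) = -6*o^5 - 21*o^4 - 2*o^3 + 14*o^2 + 7*o - 2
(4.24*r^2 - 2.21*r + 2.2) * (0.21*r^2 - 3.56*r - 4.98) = 0.8904*r^4 - 15.5585*r^3 - 12.7856*r^2 + 3.1738*r - 10.956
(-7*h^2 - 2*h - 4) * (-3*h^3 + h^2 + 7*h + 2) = 21*h^5 - h^4 - 39*h^3 - 32*h^2 - 32*h - 8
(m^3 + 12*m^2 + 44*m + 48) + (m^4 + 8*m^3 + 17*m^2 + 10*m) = m^4 + 9*m^3 + 29*m^2 + 54*m + 48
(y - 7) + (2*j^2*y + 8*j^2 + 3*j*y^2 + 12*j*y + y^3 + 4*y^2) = 2*j^2*y + 8*j^2 + 3*j*y^2 + 12*j*y + y^3 + 4*y^2 + y - 7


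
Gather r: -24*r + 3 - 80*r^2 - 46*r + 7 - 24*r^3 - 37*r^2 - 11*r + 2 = -24*r^3 - 117*r^2 - 81*r + 12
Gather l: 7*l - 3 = 7*l - 3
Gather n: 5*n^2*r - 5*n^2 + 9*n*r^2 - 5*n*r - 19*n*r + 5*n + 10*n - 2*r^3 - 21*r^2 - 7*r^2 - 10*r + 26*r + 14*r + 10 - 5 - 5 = n^2*(5*r - 5) + n*(9*r^2 - 24*r + 15) - 2*r^3 - 28*r^2 + 30*r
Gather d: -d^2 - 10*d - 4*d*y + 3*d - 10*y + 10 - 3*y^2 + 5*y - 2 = -d^2 + d*(-4*y - 7) - 3*y^2 - 5*y + 8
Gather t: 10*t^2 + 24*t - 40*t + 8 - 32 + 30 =10*t^2 - 16*t + 6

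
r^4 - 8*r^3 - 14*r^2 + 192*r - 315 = (r - 7)*(r - 3)^2*(r + 5)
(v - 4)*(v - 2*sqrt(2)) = v^2 - 4*v - 2*sqrt(2)*v + 8*sqrt(2)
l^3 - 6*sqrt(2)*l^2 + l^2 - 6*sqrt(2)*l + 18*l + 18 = (l + 1)*(l - 3*sqrt(2))^2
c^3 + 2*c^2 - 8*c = c*(c - 2)*(c + 4)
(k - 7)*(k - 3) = k^2 - 10*k + 21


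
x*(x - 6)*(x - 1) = x^3 - 7*x^2 + 6*x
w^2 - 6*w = w*(w - 6)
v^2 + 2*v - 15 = (v - 3)*(v + 5)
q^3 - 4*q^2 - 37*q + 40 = (q - 8)*(q - 1)*(q + 5)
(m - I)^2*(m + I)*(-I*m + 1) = -I*m^4 - 2*I*m^2 - I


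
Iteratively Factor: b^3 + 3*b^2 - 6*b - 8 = (b + 4)*(b^2 - b - 2) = (b - 2)*(b + 4)*(b + 1)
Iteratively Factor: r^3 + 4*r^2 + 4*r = (r)*(r^2 + 4*r + 4) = r*(r + 2)*(r + 2)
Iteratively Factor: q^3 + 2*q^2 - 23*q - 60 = (q + 3)*(q^2 - q - 20) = (q - 5)*(q + 3)*(q + 4)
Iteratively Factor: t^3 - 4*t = (t - 2)*(t^2 + 2*t) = t*(t - 2)*(t + 2)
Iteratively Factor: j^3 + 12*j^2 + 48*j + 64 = (j + 4)*(j^2 + 8*j + 16) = (j + 4)^2*(j + 4)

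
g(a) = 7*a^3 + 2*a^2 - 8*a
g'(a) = 21*a^2 + 4*a - 8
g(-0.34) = 2.68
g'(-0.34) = -6.93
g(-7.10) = -2347.76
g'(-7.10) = 1022.21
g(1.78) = 31.58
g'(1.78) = 65.66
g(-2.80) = -115.58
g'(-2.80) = 145.44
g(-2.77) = -111.27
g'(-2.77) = 142.05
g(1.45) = 13.95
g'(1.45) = 41.95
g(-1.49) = -6.80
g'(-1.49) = 32.66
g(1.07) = 2.31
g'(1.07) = 20.32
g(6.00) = 1536.00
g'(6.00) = 772.00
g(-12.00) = -11712.00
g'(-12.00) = 2968.00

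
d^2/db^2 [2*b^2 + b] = 4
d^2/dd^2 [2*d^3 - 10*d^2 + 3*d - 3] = 12*d - 20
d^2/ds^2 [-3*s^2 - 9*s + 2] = -6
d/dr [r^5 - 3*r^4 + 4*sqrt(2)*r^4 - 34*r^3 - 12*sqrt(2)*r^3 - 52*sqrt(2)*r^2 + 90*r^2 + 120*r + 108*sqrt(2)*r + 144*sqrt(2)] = 5*r^4 - 12*r^3 + 16*sqrt(2)*r^3 - 102*r^2 - 36*sqrt(2)*r^2 - 104*sqrt(2)*r + 180*r + 120 + 108*sqrt(2)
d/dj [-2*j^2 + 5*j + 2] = 5 - 4*j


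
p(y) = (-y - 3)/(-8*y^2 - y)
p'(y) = (-y - 3)*(16*y + 1)/(-8*y^2 - y)^2 - 1/(-8*y^2 - y) = (y*(8*y + 1) - (y + 3)*(16*y + 1))/(y^2*(8*y + 1)^2)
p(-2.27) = 0.02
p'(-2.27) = 0.04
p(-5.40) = -0.01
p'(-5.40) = 0.00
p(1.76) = 0.18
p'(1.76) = -0.16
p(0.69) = 0.82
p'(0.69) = -1.97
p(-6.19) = -0.01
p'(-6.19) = -0.00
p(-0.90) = 0.38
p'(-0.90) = 1.08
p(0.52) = 1.31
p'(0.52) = -4.18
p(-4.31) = -0.01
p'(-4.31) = 0.00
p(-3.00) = 0.00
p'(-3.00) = 0.01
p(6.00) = 0.03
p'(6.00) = -0.00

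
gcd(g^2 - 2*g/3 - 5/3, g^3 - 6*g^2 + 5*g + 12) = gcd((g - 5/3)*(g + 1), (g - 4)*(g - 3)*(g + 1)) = g + 1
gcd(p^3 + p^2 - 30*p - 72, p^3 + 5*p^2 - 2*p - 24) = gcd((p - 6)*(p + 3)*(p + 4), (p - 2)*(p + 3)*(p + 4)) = p^2 + 7*p + 12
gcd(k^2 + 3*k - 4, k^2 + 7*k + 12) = k + 4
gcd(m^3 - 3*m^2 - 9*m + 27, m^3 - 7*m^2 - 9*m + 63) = m^2 - 9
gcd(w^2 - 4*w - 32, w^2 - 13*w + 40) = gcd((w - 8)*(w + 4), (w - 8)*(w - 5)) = w - 8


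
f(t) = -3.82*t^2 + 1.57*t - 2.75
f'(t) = 1.57 - 7.64*t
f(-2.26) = -25.81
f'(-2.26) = 18.84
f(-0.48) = -4.38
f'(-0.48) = 5.24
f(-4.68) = -93.76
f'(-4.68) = 37.33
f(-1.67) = -16.03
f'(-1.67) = 14.33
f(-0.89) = -7.17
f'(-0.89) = 8.37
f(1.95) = -14.21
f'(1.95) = -13.33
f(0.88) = -4.33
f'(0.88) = -5.15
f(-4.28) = -79.45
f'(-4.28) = 34.27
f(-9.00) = -326.30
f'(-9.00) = 70.33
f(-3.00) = -41.84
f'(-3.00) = 24.49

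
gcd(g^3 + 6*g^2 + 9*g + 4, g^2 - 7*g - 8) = g + 1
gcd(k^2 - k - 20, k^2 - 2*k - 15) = k - 5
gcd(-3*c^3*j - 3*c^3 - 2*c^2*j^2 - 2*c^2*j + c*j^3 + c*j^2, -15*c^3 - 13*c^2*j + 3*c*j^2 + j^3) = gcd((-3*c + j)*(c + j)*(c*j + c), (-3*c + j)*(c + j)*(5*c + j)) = 3*c^2 + 2*c*j - j^2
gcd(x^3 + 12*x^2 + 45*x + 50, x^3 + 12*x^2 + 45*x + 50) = x^3 + 12*x^2 + 45*x + 50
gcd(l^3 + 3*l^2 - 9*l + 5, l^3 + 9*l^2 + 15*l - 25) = l^2 + 4*l - 5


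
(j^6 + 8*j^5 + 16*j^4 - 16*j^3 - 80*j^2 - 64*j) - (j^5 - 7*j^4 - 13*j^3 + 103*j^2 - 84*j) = j^6 + 7*j^5 + 23*j^4 - 3*j^3 - 183*j^2 + 20*j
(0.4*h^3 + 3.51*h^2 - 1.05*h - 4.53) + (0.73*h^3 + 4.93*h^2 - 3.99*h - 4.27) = 1.13*h^3 + 8.44*h^2 - 5.04*h - 8.8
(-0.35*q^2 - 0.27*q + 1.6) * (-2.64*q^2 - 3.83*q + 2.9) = 0.924*q^4 + 2.0533*q^3 - 4.2049*q^2 - 6.911*q + 4.64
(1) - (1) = 0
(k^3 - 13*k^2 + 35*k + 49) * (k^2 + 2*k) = k^5 - 11*k^4 + 9*k^3 + 119*k^2 + 98*k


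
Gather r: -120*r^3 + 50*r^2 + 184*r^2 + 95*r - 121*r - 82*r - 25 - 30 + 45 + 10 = -120*r^3 + 234*r^2 - 108*r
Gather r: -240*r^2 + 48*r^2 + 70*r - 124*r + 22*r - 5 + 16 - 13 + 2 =-192*r^2 - 32*r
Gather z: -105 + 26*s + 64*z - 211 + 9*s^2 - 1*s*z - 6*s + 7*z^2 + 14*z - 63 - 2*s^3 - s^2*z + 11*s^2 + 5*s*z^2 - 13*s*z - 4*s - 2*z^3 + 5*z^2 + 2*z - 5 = -2*s^3 + 20*s^2 + 16*s - 2*z^3 + z^2*(5*s + 12) + z*(-s^2 - 14*s + 80) - 384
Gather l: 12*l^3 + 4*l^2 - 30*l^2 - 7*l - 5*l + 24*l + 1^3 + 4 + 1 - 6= 12*l^3 - 26*l^2 + 12*l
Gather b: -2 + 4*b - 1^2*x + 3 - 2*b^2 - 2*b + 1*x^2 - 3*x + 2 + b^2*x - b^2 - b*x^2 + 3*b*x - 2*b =b^2*(x - 3) + b*(-x^2 + 3*x) + x^2 - 4*x + 3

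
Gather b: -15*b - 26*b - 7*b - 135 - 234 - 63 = -48*b - 432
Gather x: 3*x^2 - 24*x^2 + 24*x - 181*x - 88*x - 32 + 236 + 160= -21*x^2 - 245*x + 364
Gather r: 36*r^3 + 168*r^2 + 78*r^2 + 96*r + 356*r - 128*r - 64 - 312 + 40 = 36*r^3 + 246*r^2 + 324*r - 336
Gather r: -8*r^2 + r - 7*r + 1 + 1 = -8*r^2 - 6*r + 2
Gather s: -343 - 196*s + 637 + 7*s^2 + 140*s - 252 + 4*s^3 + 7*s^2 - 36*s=4*s^3 + 14*s^2 - 92*s + 42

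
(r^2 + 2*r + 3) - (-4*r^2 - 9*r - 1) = 5*r^2 + 11*r + 4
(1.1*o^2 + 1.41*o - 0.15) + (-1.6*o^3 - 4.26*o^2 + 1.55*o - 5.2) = -1.6*o^3 - 3.16*o^2 + 2.96*o - 5.35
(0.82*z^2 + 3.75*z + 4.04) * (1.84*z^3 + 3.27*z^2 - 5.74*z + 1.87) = 1.5088*z^5 + 9.5814*z^4 + 14.9893*z^3 - 6.7808*z^2 - 16.1771*z + 7.5548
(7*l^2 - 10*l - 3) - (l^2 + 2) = 6*l^2 - 10*l - 5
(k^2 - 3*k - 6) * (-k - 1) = -k^3 + 2*k^2 + 9*k + 6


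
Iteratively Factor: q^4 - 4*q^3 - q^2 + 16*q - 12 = (q - 3)*(q^3 - q^2 - 4*q + 4) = (q - 3)*(q + 2)*(q^2 - 3*q + 2) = (q - 3)*(q - 2)*(q + 2)*(q - 1)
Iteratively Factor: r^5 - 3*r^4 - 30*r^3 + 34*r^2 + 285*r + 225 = (r + 1)*(r^4 - 4*r^3 - 26*r^2 + 60*r + 225) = (r + 1)*(r + 3)*(r^3 - 7*r^2 - 5*r + 75) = (r - 5)*(r + 1)*(r + 3)*(r^2 - 2*r - 15) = (r - 5)*(r + 1)*(r + 3)^2*(r - 5)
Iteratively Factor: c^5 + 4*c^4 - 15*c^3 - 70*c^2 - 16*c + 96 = (c + 4)*(c^4 - 15*c^2 - 10*c + 24) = (c - 4)*(c + 4)*(c^3 + 4*c^2 + c - 6) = (c - 4)*(c - 1)*(c + 4)*(c^2 + 5*c + 6) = (c - 4)*(c - 1)*(c + 3)*(c + 4)*(c + 2)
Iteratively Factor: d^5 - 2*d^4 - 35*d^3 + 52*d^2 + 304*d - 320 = (d + 4)*(d^4 - 6*d^3 - 11*d^2 + 96*d - 80) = (d - 5)*(d + 4)*(d^3 - d^2 - 16*d + 16) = (d - 5)*(d + 4)^2*(d^2 - 5*d + 4) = (d - 5)*(d - 1)*(d + 4)^2*(d - 4)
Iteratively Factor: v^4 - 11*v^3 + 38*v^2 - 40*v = (v - 5)*(v^3 - 6*v^2 + 8*v) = (v - 5)*(v - 4)*(v^2 - 2*v) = v*(v - 5)*(v - 4)*(v - 2)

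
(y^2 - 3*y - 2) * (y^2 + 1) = y^4 - 3*y^3 - y^2 - 3*y - 2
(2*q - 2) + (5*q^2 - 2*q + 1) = 5*q^2 - 1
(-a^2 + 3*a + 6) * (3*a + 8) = -3*a^3 + a^2 + 42*a + 48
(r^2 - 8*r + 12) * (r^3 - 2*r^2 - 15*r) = r^5 - 10*r^4 + 13*r^3 + 96*r^2 - 180*r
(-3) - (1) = -4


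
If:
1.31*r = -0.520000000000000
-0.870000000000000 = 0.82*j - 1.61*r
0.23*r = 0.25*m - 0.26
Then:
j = -1.84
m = 0.67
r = -0.40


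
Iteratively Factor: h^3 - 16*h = (h)*(h^2 - 16) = h*(h - 4)*(h + 4)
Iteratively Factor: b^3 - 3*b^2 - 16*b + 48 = (b - 4)*(b^2 + b - 12) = (b - 4)*(b - 3)*(b + 4)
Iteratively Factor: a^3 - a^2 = (a)*(a^2 - a) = a^2*(a - 1)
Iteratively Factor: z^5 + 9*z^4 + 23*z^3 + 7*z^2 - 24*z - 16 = (z + 1)*(z^4 + 8*z^3 + 15*z^2 - 8*z - 16) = (z + 1)*(z + 4)*(z^3 + 4*z^2 - z - 4) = (z + 1)^2*(z + 4)*(z^2 + 3*z - 4) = (z - 1)*(z + 1)^2*(z + 4)*(z + 4)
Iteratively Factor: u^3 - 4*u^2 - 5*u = (u - 5)*(u^2 + u) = u*(u - 5)*(u + 1)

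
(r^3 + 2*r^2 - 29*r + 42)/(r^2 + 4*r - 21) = r - 2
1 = 1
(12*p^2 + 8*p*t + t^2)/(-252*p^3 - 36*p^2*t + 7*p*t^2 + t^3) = (-2*p - t)/(42*p^2 - p*t - t^2)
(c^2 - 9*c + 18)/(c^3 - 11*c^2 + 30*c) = (c - 3)/(c*(c - 5))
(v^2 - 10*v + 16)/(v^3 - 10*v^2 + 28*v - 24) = (v - 8)/(v^2 - 8*v + 12)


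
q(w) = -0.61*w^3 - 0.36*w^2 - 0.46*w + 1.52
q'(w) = -1.83*w^2 - 0.72*w - 0.46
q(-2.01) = 5.94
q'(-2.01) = -6.41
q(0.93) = 0.29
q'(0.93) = -2.71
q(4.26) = -54.13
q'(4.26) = -36.74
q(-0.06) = 1.55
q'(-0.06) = -0.42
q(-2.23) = 7.52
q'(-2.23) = -7.95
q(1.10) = -0.23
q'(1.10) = -3.47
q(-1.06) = 2.33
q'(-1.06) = -1.75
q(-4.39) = 48.21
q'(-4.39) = -32.57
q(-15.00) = 1986.17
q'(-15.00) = -401.41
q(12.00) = -1109.92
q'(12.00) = -272.62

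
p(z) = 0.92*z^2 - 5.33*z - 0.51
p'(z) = 1.84*z - 5.33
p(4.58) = -5.62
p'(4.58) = 3.10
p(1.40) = -6.17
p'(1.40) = -2.75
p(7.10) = 8.02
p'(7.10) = 7.73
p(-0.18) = 0.48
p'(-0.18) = -5.66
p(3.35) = -8.04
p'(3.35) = 0.83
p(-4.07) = 36.42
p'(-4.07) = -12.82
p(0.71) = -3.83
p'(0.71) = -4.02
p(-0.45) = 2.07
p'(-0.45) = -6.16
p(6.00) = 0.63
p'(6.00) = 5.71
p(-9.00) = 121.98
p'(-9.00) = -21.89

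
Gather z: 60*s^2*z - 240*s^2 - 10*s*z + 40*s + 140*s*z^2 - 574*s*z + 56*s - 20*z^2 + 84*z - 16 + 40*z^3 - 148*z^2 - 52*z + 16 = -240*s^2 + 96*s + 40*z^3 + z^2*(140*s - 168) + z*(60*s^2 - 584*s + 32)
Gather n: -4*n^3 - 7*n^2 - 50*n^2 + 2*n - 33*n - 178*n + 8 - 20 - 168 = -4*n^3 - 57*n^2 - 209*n - 180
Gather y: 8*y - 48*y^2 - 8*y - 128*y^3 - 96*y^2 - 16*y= -128*y^3 - 144*y^2 - 16*y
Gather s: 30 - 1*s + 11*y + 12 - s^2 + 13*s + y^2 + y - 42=-s^2 + 12*s + y^2 + 12*y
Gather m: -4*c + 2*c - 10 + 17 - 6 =1 - 2*c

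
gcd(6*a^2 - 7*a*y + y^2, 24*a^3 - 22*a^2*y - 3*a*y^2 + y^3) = 6*a^2 - 7*a*y + y^2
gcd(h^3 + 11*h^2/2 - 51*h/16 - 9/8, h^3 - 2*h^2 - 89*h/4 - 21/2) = 1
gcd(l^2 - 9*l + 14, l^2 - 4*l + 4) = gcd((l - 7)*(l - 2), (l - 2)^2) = l - 2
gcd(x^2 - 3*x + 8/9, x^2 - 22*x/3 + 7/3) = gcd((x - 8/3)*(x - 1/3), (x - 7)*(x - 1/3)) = x - 1/3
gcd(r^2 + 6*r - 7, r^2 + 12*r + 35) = r + 7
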